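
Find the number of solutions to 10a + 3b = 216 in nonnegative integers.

8

gcd(10, 3) = 1  (10 = 3×3 + 1, 3 = 3×1).
Back-substituting, 10×(1) + 3×(-3) = 1.
Scale by 216: one solution is (216, -648). Reduce a mod 3: (0, 72).
General: a = 0 + 3t, b = 72 - 10t.
a ≥ 0 ⇒ t ≥ 0; b ≥ 0 ⇒ t ≤ 7. So t ∈ [0, 7]: 8 solutions.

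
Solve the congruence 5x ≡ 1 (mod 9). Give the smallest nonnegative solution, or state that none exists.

gcd(9, 5) = 1  (9 = 1·5 + 4, 5 = 1·4 + 1, 4 = 4·1).
1 divides 1, so solutions exist.
Back-substituting, 5·(2) + 9·(-1) = 1.
So 5·(2) ≡ 1 (mod 9); multiply by 1: x ≡ 2 (mod 9).
Smallest nonnegative: x = 2 mod 9 = 2.

2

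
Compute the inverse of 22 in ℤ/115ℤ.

gcd(115, 22) = 1  (115 = 5*22 + 5, 22 = 4*5 + 2, 5 = 2*2 + 1, 2 = 2*1).
Back-substituting, 22*(-47) + 115*(9) = 1.
So 22*-47 ≡ 1 (mod 115), and -47 mod 115 = 68.

68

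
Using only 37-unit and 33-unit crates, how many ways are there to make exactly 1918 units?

2

Need nonnegative integers with 37j + 33k = 1918.
gcd(37, 33) = 1, and 37·(-8) + 33·(9) = 1.
So (j₀, k₀) = (-15344, 17262); general j = -15344 + 33t, k = 17262 - 37t.
j ≥ 0 ⇒ t ≥ 465; k ≥ 0 ⇒ t ≤ 466. That's 2 values of t.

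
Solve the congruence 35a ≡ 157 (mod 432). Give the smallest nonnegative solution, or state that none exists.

gcd(432, 35) = 1.
1 divides 157, so solutions exist.
By Bézout, 35·(-37) + 432·(3) = 1.
So 35·(-37) ≡ 1 (mod 432); multiply by 157: a ≡ -5809 (mod 432).
Smallest nonnegative: a = -5809 mod 432 = 239.

239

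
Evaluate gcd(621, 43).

gcd(621, 43):
  621 = 14×43 + 19
  43 = 2×19 + 5
  19 = 3×5 + 4
  5 = 1×4 + 1
  4 = 4×1
so gcd(621, 43) = 1.

1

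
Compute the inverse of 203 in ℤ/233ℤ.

gcd(233, 203) = 1  (233 = 1×203 + 30, 203 = 6×30 + 23, 30 = 1×23 + 7, 23 = 3×7 + 2, 7 = 3×2 + 1, 2 = 2×1).
Back-substituting, 203×(-101) + 233×(88) = 1.
So 203×-101 ≡ 1 (mod 233), and -101 mod 233 = 132.

132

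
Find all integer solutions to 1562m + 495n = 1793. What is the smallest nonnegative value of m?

4

gcd(1562, 495) = 11  (1562 = 3*495 + 77, 495 = 6*77 + 33, 77 = 2*33 + 11, 33 = 3*11).
11 divides 1793, so solutions exist.
Back-substituting, 1562*(13) + 495*(-41) = 11.
Scale by 1793/11 = 163: (m₀, n₀) = (2119, -6683).
General solution: m = 2119 + 45t, n = -6683 - 142t for integer t.
m ≥ 0: smallest is 2119 mod 45 = 4 (at t = -47), with n = -9.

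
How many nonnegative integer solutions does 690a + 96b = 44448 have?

gcd(690, 96) = 6  (690 = 7×96 + 18, 96 = 5×18 + 6, 18 = 3×6).
Back-substituting, 690×(-5) + 96×(36) = 6.
Scale by 7408: one solution is (-37040, 266688). Reduce a mod 16: (0, 463).
General: a = 0 + 16t, b = 463 - 115t.
a ≥ 0 ⇒ t ≥ 0; b ≥ 0 ⇒ t ≤ 4. So t ∈ [0, 4]: 5 solutions.

5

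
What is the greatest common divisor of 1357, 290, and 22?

1

gcd(1357, 290) = 1.
gcd(1, 22) = 1.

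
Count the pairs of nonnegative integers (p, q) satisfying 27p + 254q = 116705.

17

gcd(254, 27) = 1  (254 = 9×27 + 11, 27 = 2×11 + 5, 11 = 2×5 + 1, 5 = 5×1).
Back-substituting, 27×(-47) + 254×(5) = 1.
Scale by 116705: one solution is (-5485135, 583525). Reduce p mod 254: (249, 433).
General: p = 249 + 254t, q = 433 - 27t.
p ≥ 0 ⇒ t ≥ 0; q ≥ 0 ⇒ t ≤ 16. So t ∈ [0, 16]: 17 solutions.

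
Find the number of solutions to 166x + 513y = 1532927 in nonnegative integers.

gcd(513, 166) = 1.
By Bézout, 166·(34) + 513·(-11) = 1.
One solution: (257, 2905).
General: x = 257 + 513t, y = 2905 - 166t.
x ≥ 0 ⇒ t ≥ 0; y ≥ 0 ⇒ t ≤ 17. So t ∈ [0, 17]: 18 solutions.

18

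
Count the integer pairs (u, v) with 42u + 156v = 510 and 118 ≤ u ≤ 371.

gcd(156, 42):
  156 = 3*42 + 30
  42 = 1*30 + 12
  30 = 2*12 + 6
  12 = 2*6
so gcd(156, 42) = 6.
Back-substitute for Bézout coefficients:
  6 = 30 - 2*12
  ... = 42*(-11) + 156*(3)
Scale by 85: particular solution (-935, 255); reduce u mod 26: (1, 3).
General solution: u = 1 + 26t, v = 3 - 7t for integer t.
118 ≤ 1 + 26t ≤ 371 gives t ∈ [5, 14], which is 10 values.

10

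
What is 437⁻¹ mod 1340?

693

gcd(1340, 437):
  1340 = 3*437 + 29
  437 = 15*29 + 2
  29 = 14*2 + 1
  2 = 2*1
so gcd(1340, 437) = 1.
Back-substitute for Bézout coefficients:
  1 = 29 - 14*2
  ... = 437*(-647) + 1340*(211)
So 437*-647 ≡ 1 (mod 1340), and -647 mod 1340 = 693.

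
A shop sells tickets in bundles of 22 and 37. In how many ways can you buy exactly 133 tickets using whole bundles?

1

Need nonnegative integers with 22j + 37k = 133.
gcd(22, 37) = 1, and 22·(-5) + 37·(3) = 1.
So (j₀, k₀) = (-665, 399); general j = -665 + 37t, k = 399 - 22t.
j ≥ 0 ⇒ t ≥ 18; k ≥ 0 ⇒ t ≤ 18. That's 1 value of t.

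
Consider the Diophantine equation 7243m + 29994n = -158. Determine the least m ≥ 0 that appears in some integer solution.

gcd(29994, 7243) = 1.
1 divides -158, so solutions exist.
By Bézout, 7243·(-9773) + 29994·(2360) = 1.
Scale by -158/1 = -158: (m₀, n₀) = (1544134, -372880).
General solution: m = 1544134 + 29994t, n = -372880 - 7243t for integer t.
m ≥ 0: smallest is 1544134 mod 29994 = 14440 (at t = -51), with n = -3487.

14440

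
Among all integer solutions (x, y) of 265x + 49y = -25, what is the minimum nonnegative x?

gcd(265, 49) = 1  (265 = 5·49 + 20, 49 = 2·20 + 9, 20 = 2·9 + 2, 9 = 4·2 + 1, 2 = 2·1).
1 divides -25, so solutions exist.
Back-substituting, 265·(-22) + 49·(119) = 1.
Scale by -25/1 = -25: (x₀, y₀) = (550, -2975).
General solution: x = 550 + 49t, y = -2975 - 265t for integer t.
x ≥ 0: smallest is 550 mod 49 = 11 (at t = -11), with y = -60.

11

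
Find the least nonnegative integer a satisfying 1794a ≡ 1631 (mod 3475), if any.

1874

gcd(3475, 1794):
  3475 = 1×1794 + 1681
  1794 = 1×1681 + 113
  1681 = 14×113 + 99
  113 = 1×99 + 14
  99 = 7×14 + 1
  14 = 14×1
so gcd(3475, 1794) = 1.
1 divides 1631, so solutions exist.
Back-substitute for Bézout coefficients:
  1 = 99 - 7×14
  ... = 1794×(-246) + 3475×(127)
So 1794×(-246) ≡ 1 (mod 3475); multiply by 1631: a ≡ -401226 (mod 3475).
Smallest nonnegative: a = -401226 mod 3475 = 1874.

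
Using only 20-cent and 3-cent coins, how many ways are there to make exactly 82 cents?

Need nonnegative integers with 20j + 3k = 82.
gcd(20, 3) = 1, and 20·(-1) + 3·(7) = 1.
So (j₀, k₀) = (-82, 574); general j = -82 + 3t, k = 574 - 20t.
j ≥ 0 ⇒ t ≥ 28; k ≥ 0 ⇒ t ≤ 28. That's 1 value of t.

1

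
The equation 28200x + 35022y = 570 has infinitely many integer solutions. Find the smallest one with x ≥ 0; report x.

2192

gcd(35022, 28200) = 6  (35022 = 1*28200 + 6822, 28200 = 4*6822 + 912, 6822 = 7*912 + 438, 912 = 2*438 + 36, 438 = 12*36 + 6, 36 = 6*6).
6 divides 570, so solutions exist.
Back-substituting, 28200*(-960) + 35022*(773) = 6.
Scale by 570/6 = 95: (x₀, y₀) = (-91200, 73435).
General solution: x = -91200 + 5837t, y = 73435 - 4700t for integer t.
x ≥ 0: smallest is -91200 mod 5837 = 2192 (at t = 16), with y = -1765.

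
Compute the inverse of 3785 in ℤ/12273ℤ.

gcd(12273, 3785) = 1.
By Bézout, 3785*(869) + 12273*(-268) = 1.
So 3785*869 ≡ 1 (mod 12273), and 869 mod 12273 = 869.

869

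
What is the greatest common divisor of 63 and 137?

1

gcd(137, 63):
  137 = 2×63 + 11
  63 = 5×11 + 8
  11 = 1×8 + 3
  8 = 2×3 + 2
  3 = 1×2 + 1
  2 = 2×1
so gcd(137, 63) = 1.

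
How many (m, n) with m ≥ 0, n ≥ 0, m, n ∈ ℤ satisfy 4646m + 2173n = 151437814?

gcd(4646, 2173) = 1  (4646 = 2*2173 + 300, 2173 = 7*300 + 73, 300 = 4*73 + 8, 73 = 9*8 + 1, 8 = 8*1).
Back-substituting, 4646*(-268) + 2173*(573) = 1.
Scale by 151437814: one solution is (-40585334152, 86773867422). Reduce m mod 2173: (1975, 65468).
General: m = 1975 + 2173t, n = 65468 - 4646t.
m ≥ 0 ⇒ t ≥ 0; n ≥ 0 ⇒ t ≤ 14. So t ∈ [0, 14]: 15 solutions.

15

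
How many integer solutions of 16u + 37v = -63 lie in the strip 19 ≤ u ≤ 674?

gcd(37, 16) = 1.
By Bézout, 16*(7) + 37*(-3) = 1.
Particular solution: (3, -3).
General solution: u = 3 + 37t, v = -3 - 16t for integer t.
19 ≤ 3 + 37t ≤ 674 gives t ∈ [1, 18], which is 18 values.

18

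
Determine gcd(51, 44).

gcd(51, 44):
  51 = 1*44 + 7
  44 = 6*7 + 2
  7 = 3*2 + 1
  2 = 2*1
so gcd(51, 44) = 1.

1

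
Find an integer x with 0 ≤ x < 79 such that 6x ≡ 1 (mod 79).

gcd(79, 6) = 1  (79 = 13*6 + 1, 6 = 6*1).
Back-substituting, 6*(-13) + 79*(1) = 1.
So 6*-13 ≡ 1 (mod 79), and -13 mod 79 = 66.

66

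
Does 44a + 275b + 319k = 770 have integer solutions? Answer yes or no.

yes

gcd(275, 44) = 11  (275 = 6·44 + 11, 44 = 4·11).
gcd(11, 319) = 11.
11 divides 770, so integer solutions exist.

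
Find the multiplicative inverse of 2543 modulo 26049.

gcd(26049, 2543):
  26049 = 10*2543 + 619
  2543 = 4*619 + 67
  619 = 9*67 + 16
  67 = 4*16 + 3
  16 = 5*3 + 1
  3 = 3*1
so gcd(26049, 2543) = 1.
Back-substitute for Bézout coefficients:
  1 = 16 - 5*3
  ... = 2543*(-8164) + 26049*(797)
So 2543*-8164 ≡ 1 (mod 26049), and -8164 mod 26049 = 17885.

17885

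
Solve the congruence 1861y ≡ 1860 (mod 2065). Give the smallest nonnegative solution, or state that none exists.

1570

gcd(2065, 1861) = 1.
1 divides 1860, so solutions exist.
By Bézout, 1861×(496) + 2065×(-447) = 1.
So 1861×(496) ≡ 1 (mod 2065); multiply by 1860: y ≡ 922560 (mod 2065).
Smallest nonnegative: y = 922560 mod 2065 = 1570.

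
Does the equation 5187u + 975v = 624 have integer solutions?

gcd(5187, 975) = 39  (5187 = 5×975 + 312, 975 = 3×312 + 39, 312 = 8×39).
39 divides 624, so integer solutions exist.

yes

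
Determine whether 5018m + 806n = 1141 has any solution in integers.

gcd(5018, 806) = 26  (5018 = 6*806 + 182, 806 = 4*182 + 78, 182 = 2*78 + 26, 78 = 3*26).
26 does not divide 1141 (remainder 23), so no integer solutions.

no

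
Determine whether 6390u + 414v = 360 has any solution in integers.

yes

gcd(6390, 414) = 18.
18 divides 360, so integer solutions exist.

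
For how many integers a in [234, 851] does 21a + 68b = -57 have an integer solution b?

gcd(68, 21):
  68 = 3·21 + 5
  21 = 4·5 + 1
  5 = 5·1
so gcd(68, 21) = 1.
Back-substitute for Bézout coefficients:
  1 = 21 - 4·5
  ... = 21·(13) + 68·(-4)
Scale by -57: particular solution (-741, 228); reduce a mod 68: (7, -3).
General solution: a = 7 + 68t, b = -3 - 21t for integer t.
234 ≤ 7 + 68t ≤ 851 gives t ∈ [4, 12], which is 9 values.

9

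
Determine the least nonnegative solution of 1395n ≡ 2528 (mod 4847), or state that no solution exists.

gcd(4847, 1395):
  4847 = 3*1395 + 662
  1395 = 2*662 + 71
  662 = 9*71 + 23
  71 = 3*23 + 2
  23 = 11*2 + 1
  2 = 2*1
so gcd(4847, 1395) = 1.
1 divides 2528, so solutions exist.
Back-substitute for Bézout coefficients:
  1 = 23 - 11*2
  ... = 1395*(-2321) + 4847*(668)
So 1395*(-2321) ≡ 1 (mod 4847); multiply by 2528: n ≡ -5867488 (mod 4847).
Smallest nonnegative: n = -5867488 mod 4847 = 2229.

2229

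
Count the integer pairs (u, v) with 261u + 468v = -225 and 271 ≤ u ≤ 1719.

gcd(468, 261) = 9.
By Bézout, 261·(9) + 468·(-5) = 9.
Particular solution: (35, -20).
General solution: u = 35 + 52t, v = -20 - 29t for integer t.
271 ≤ 35 + 52t ≤ 1719 gives t ∈ [5, 32], which is 28 values.

28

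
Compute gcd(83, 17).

gcd(83, 17) = 1  (83 = 4*17 + 15, 17 = 1*15 + 2, 15 = 7*2 + 1, 2 = 2*1).

1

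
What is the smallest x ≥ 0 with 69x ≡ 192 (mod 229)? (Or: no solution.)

182

gcd(229, 69) = 1.
1 divides 192, so solutions exist.
By Bézout, 69×(-73) + 229×(22) = 1.
So 69×(-73) ≡ 1 (mod 229); multiply by 192: x ≡ -14016 (mod 229).
Smallest nonnegative: x = -14016 mod 229 = 182.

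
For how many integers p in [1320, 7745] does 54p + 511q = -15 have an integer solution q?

13

gcd(511, 54) = 1  (511 = 9*54 + 25, 54 = 2*25 + 4, 25 = 6*4 + 1, 4 = 4*1).
Back-substituting, 54*(-123) + 511*(13) = 1.
Scale by -15: particular solution (1845, -195); reduce p mod 511: (312, -33).
General solution: p = 312 + 511t, q = -33 - 54t for integer t.
1320 ≤ 312 + 511t ≤ 7745 gives t ∈ [2, 14], which is 13 values.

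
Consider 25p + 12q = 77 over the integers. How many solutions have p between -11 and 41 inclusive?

gcd(25, 12) = 1.
By Bézout, 25×(1) + 12×(-2) = 1.
Particular solution: (5, -4).
General solution: p = 5 + 12t, q = -4 - 25t for integer t.
-11 ≤ 5 + 12t ≤ 41 gives t ∈ [-1, 3], which is 5 values.

5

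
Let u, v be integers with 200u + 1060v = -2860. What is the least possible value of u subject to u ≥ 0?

gcd(1060, 200) = 20.
20 divides -2860, so solutions exist.
By Bézout, 200*(16) + 1060*(-3) = 20.
Scale by -2860/20 = -143: (u₀, v₀) = (-2288, 429).
General solution: u = -2288 + 53t, v = 429 - 10t for integer t.
u ≥ 0: smallest is -2288 mod 53 = 44 (at t = 44), with v = -11.

44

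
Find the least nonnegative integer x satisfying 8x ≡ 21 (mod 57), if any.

gcd(57, 8):
  57 = 7*8 + 1
  8 = 8*1
so gcd(57, 8) = 1.
1 divides 21, so solutions exist.
Back-substitute for Bézout coefficients:
  1 = 57 - 7*8
  ... = 8*(-7) + 57*(1)
So 8*(-7) ≡ 1 (mod 57); multiply by 21: x ≡ -147 (mod 57).
Smallest nonnegative: x = -147 mod 57 = 24.

24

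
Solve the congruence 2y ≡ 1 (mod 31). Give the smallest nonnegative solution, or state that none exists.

16

gcd(31, 2):
  31 = 15·2 + 1
  2 = 2·1
so gcd(31, 2) = 1.
1 divides 1, so solutions exist.
Back-substitute for Bézout coefficients:
  1 = 31 - 15·2
  ... = 2·(-15) + 31·(1)
So 2·(-15) ≡ 1 (mod 31); multiply by 1: y ≡ -15 (mod 31).
Smallest nonnegative: y = -15 mod 31 = 16.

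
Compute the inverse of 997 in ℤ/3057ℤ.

880

gcd(3057, 997):
  3057 = 3*997 + 66
  997 = 15*66 + 7
  66 = 9*7 + 3
  7 = 2*3 + 1
  3 = 3*1
so gcd(3057, 997) = 1.
Back-substitute for Bézout coefficients:
  1 = 7 - 2*3
  ... = 997*(880) + 3057*(-287)
So 997*880 ≡ 1 (mod 3057), and 880 mod 3057 = 880.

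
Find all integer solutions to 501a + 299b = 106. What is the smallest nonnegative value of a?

264

gcd(501, 299):
  501 = 1*299 + 202
  299 = 1*202 + 97
  202 = 2*97 + 8
  97 = 12*8 + 1
  8 = 8*1
so gcd(501, 299) = 1.
1 divides 106, so solutions exist.
Back-substitute for Bézout coefficients:
  1 = 97 - 12*8
  ... = 501*(-37) + 299*(62)
Scale by 106/1 = 106: (a₀, b₀) = (-3922, 6572).
General solution: a = -3922 + 299t, b = 6572 - 501t for integer t.
a ≥ 0: smallest is -3922 mod 299 = 264 (at t = 14), with b = -442.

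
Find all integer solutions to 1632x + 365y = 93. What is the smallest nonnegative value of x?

304

gcd(1632, 365):
  1632 = 4*365 + 172
  365 = 2*172 + 21
  172 = 8*21 + 4
  21 = 5*4 + 1
  4 = 4*1
so gcd(1632, 365) = 1.
1 divides 93, so solutions exist.
Back-substitute for Bézout coefficients:
  1 = 21 - 5*4
  ... = 1632*(-87) + 365*(389)
Scale by 93/1 = 93: (x₀, y₀) = (-8091, 36177).
General solution: x = -8091 + 365t, y = 36177 - 1632t for integer t.
x ≥ 0: smallest is -8091 mod 365 = 304 (at t = 23), with y = -1359.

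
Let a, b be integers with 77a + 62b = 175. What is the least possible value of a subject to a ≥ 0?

gcd(77, 62):
  77 = 1×62 + 15
  62 = 4×15 + 2
  15 = 7×2 + 1
  2 = 2×1
so gcd(77, 62) = 1.
1 divides 175, so solutions exist.
Back-substitute for Bézout coefficients:
  1 = 15 - 7×2
  ... = 77×(29) + 62×(-36)
Scale by 175/1 = 175: (a₀, b₀) = (5075, -6300).
General solution: a = 5075 + 62t, b = -6300 - 77t for integer t.
a ≥ 0: smallest is 5075 mod 62 = 53 (at t = -81), with b = -63.

53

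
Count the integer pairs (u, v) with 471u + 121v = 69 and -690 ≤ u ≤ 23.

gcd(471, 121) = 1  (471 = 3*121 + 108, 121 = 1*108 + 13, 108 = 8*13 + 4, 13 = 3*4 + 1, 4 = 4*1).
Back-substituting, 471*(-28) + 121*(109) = 1.
Scale by 69: particular solution (-1932, 7521); reduce u mod 121: (4, -15).
General solution: u = 4 + 121t, v = -15 - 471t for integer t.
-690 ≤ 4 + 121t ≤ 23 gives t ∈ [-5, 0], which is 6 values.

6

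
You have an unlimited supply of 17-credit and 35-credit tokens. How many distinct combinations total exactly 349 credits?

Need nonnegative integers with 17j + 35k = 349.
gcd(17, 35) = 1, and 17·(-2) + 35·(1) = 1.
So (j₀, k₀) = (-698, 349); general j = -698 + 35t, k = 349 - 17t.
j ≥ 0 ⇒ t ≥ 20; k ≥ 0 ⇒ t ≤ 20. That's 1 value of t.

1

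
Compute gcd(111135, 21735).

15

gcd(111135, 21735):
  111135 = 5·21735 + 2460
  21735 = 8·2460 + 2055
  2460 = 1·2055 + 405
  2055 = 5·405 + 30
  405 = 13·30 + 15
  30 = 2·15
so gcd(111135, 21735) = 15.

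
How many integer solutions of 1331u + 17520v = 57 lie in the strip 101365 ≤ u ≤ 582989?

28

gcd(17520, 1331) = 1.
By Bézout, 1331×(1211) + 17520×(-92) = 1.
Particular solution: (16467, -1251).
General solution: u = 16467 + 17520t, v = -1251 - 1331t for integer t.
101365 ≤ 16467 + 17520t ≤ 582989 gives t ∈ [5, 32], which is 28 values.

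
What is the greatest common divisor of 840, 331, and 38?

gcd(840, 331):
  840 = 2*331 + 178
  331 = 1*178 + 153
  178 = 1*153 + 25
  153 = 6*25 + 3
  25 = 8*3 + 1
  3 = 3*1
so gcd(840, 331) = 1.
gcd(1, 38) = 1.

1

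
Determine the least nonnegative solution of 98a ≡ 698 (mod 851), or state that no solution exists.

gcd(851, 98) = 1.
1 divides 698, so solutions exist.
By Bézout, 98×(165) + 851×(-19) = 1.
So 98×(165) ≡ 1 (mod 851); multiply by 698: a ≡ 115170 (mod 851).
Smallest nonnegative: a = 115170 mod 851 = 285.

285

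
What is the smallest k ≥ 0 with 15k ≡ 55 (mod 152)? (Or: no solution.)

105

gcd(152, 15) = 1.
1 divides 55, so solutions exist.
By Bézout, 15×(71) + 152×(-7) = 1.
So 15×(71) ≡ 1 (mod 152); multiply by 55: k ≡ 3905 (mod 152).
Smallest nonnegative: k = 3905 mod 152 = 105.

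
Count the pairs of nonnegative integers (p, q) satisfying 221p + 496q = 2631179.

24

gcd(496, 221):
  496 = 2·221 + 54
  221 = 4·54 + 5
  54 = 10·5 + 4
  5 = 1·4 + 1
  4 = 4·1
so gcd(496, 221) = 1.
Back-substitute for Bézout coefficients:
  1 = 5 - 1·4
  ... = 221·(101) + 496·(-45)
Scale by 2631179: one solution is (265749079, -118403055). Reduce p mod 496: (215, 5209).
General: p = 215 + 496t, q = 5209 - 221t.
p ≥ 0 ⇒ t ≥ 0; q ≥ 0 ⇒ t ≤ 23. So t ∈ [0, 23]: 24 solutions.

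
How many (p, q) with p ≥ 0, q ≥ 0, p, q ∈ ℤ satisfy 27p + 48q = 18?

0

gcd(48, 27) = 3  (48 = 1*27 + 21, 27 = 1*21 + 6, 21 = 3*6 + 3, 6 = 2*3).
Back-substituting, 27*(-7) + 48*(4) = 3.
Scale by 6: one solution is (-42, 24). Reduce p mod 16: (6, -3).
General: p = 6 + 16t, q = -3 - 9t.
p ≥ 0 ⇒ t ≥ 0; q ≥ 0 ⇒ t ≤ -1. So t ∈ [0, -1]: 0 solutions.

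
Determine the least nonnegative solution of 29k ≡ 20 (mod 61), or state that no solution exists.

7

gcd(61, 29) = 1  (61 = 2*29 + 3, 29 = 9*3 + 2, 3 = 1*2 + 1, 2 = 2*1).
1 divides 20, so solutions exist.
Back-substituting, 29*(-21) + 61*(10) = 1.
So 29*(-21) ≡ 1 (mod 61); multiply by 20: k ≡ -420 (mod 61).
Smallest nonnegative: k = -420 mod 61 = 7.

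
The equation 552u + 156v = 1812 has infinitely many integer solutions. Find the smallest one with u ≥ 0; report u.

gcd(552, 156):
  552 = 3·156 + 84
  156 = 1·84 + 72
  84 = 1·72 + 12
  72 = 6·12
so gcd(552, 156) = 12.
12 divides 1812, so solutions exist.
Back-substitute for Bézout coefficients:
  12 = 84 - 1·72
  ... = 552·(2) + 156·(-7)
Scale by 1812/12 = 151: (u₀, v₀) = (302, -1057).
General solution: u = 302 + 13t, v = -1057 - 46t for integer t.
u ≥ 0: smallest is 302 mod 13 = 3 (at t = -23), with v = 1.

3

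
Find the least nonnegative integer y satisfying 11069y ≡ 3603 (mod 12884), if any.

6259

gcd(12884, 11069) = 1.
1 divides 3603, so solutions exist.
By Bézout, 11069×(-3095) + 12884×(2659) = 1.
So 11069×(-3095) ≡ 1 (mod 12884); multiply by 3603: y ≡ -11151285 (mod 12884).
Smallest nonnegative: y = -11151285 mod 12884 = 6259.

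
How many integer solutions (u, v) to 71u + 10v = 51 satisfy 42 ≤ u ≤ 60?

gcd(71, 10) = 1.
By Bézout, 71*(1) + 10*(-7) = 1.
Particular solution: (1, -2).
General solution: u = 1 + 10t, v = -2 - 71t for integer t.
42 ≤ 1 + 10t ≤ 60 gives t ∈ [5, 5], which is 1 value.

1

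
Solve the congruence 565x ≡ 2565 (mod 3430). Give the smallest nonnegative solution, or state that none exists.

gcd(3430, 565) = 5  (3430 = 6*565 + 40, 565 = 14*40 + 5, 40 = 8*5).
5 divides 2565, so solutions exist.
Back-substituting, 565*(85) + 3430*(-14) = 5.
So 565*(85) ≡ 5 (mod 3430); multiply by 513: x ≡ 43605 (mod 686).
Smallest nonnegative: x = 43605 mod 686 = 387.

387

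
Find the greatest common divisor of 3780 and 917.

7

gcd(3780, 917):
  3780 = 4×917 + 112
  917 = 8×112 + 21
  112 = 5×21 + 7
  21 = 3×7
so gcd(3780, 917) = 7.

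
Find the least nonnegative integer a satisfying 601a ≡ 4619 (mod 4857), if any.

gcd(4857, 601) = 1  (4857 = 8*601 + 49, 601 = 12*49 + 13, 49 = 3*13 + 10, 13 = 1*10 + 3, 10 = 3*3 + 1, 3 = 3*1).
1 divides 4619, so solutions exist.
Back-substituting, 601*(-1487) + 4857*(184) = 1.
So 601*(-1487) ≡ 1 (mod 4857); multiply by 4619: a ≡ -6868453 (mod 4857).
Smallest nonnegative: a = -6868453 mod 4857 = 4202.

4202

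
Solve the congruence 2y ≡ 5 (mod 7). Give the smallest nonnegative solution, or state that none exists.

gcd(7, 2) = 1.
1 divides 5, so solutions exist.
By Bézout, 2·(-3) + 7·(1) = 1.
So 2·(-3) ≡ 1 (mod 7); multiply by 5: y ≡ -15 (mod 7).
Smallest nonnegative: y = -15 mod 7 = 6.

6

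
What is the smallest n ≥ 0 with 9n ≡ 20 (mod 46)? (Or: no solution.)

gcd(46, 9):
  46 = 5·9 + 1
  9 = 9·1
so gcd(46, 9) = 1.
1 divides 20, so solutions exist.
Back-substitute for Bézout coefficients:
  1 = 46 - 5·9
  ... = 9·(-5) + 46·(1)
So 9·(-5) ≡ 1 (mod 46); multiply by 20: n ≡ -100 (mod 46).
Smallest nonnegative: n = -100 mod 46 = 38.

38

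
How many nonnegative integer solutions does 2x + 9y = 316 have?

18

gcd(9, 2) = 1.
By Bézout, 2×(-4) + 9×(1) = 1.
One solution: (5, 34).
General: x = 5 + 9t, y = 34 - 2t.
x ≥ 0 ⇒ t ≥ 0; y ≥ 0 ⇒ t ≤ 17. So t ∈ [0, 17]: 18 solutions.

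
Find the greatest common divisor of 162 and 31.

1

gcd(162, 31):
  162 = 5×31 + 7
  31 = 4×7 + 3
  7 = 2×3 + 1
  3 = 3×1
so gcd(162, 31) = 1.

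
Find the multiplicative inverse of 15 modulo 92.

gcd(92, 15) = 1.
By Bézout, 15*(43) + 92*(-7) = 1.
So 15*43 ≡ 1 (mod 92), and 43 mod 92 = 43.

43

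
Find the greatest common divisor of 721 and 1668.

1

gcd(1668, 721):
  1668 = 2×721 + 226
  721 = 3×226 + 43
  226 = 5×43 + 11
  43 = 3×11 + 10
  11 = 1×10 + 1
  10 = 10×1
so gcd(1668, 721) = 1.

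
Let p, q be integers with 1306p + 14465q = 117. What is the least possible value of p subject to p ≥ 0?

gcd(14465, 1306):
  14465 = 11·1306 + 99
  1306 = 13·99 + 19
  99 = 5·19 + 4
  19 = 4·4 + 3
  4 = 1·3 + 1
  3 = 3·1
so gcd(14465, 1306) = 1.
1 divides 117, so solutions exist.
Back-substitute for Bézout coefficients:
  1 = 4 - 1·3
  ... = 1306·(-3799) + 14465·(343)
Scale by 117/1 = 117: (p₀, q₀) = (-444483, 40131).
General solution: p = -444483 + 14465t, q = 40131 - 1306t for integer t.
p ≥ 0: smallest is -444483 mod 14465 = 3932 (at t = 31), with q = -355.

3932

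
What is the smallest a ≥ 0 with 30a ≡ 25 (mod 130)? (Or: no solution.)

gcd(130, 30) = 10.
10 does not divide 25, so the congruence has no solution.

no solution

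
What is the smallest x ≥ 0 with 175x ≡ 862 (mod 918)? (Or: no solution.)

220

gcd(918, 175) = 1  (918 = 5·175 + 43, 175 = 4·43 + 3, 43 = 14·3 + 1, 3 = 3·1).
1 divides 862, so solutions exist.
Back-substituting, 175·(-299) + 918·(57) = 1.
So 175·(-299) ≡ 1 (mod 918); multiply by 862: x ≡ -257738 (mod 918).
Smallest nonnegative: x = -257738 mod 918 = 220.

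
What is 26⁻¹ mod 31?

6

gcd(31, 26) = 1  (31 = 1*26 + 5, 26 = 5*5 + 1, 5 = 5*1).
Back-substituting, 26*(6) + 31*(-5) = 1.
So 26*6 ≡ 1 (mod 31), and 6 mod 31 = 6.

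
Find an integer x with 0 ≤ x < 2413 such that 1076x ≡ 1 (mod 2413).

gcd(2413, 1076):
  2413 = 2·1076 + 261
  1076 = 4·261 + 32
  261 = 8·32 + 5
  32 = 6·5 + 2
  5 = 2·2 + 1
  2 = 2·1
so gcd(2413, 1076) = 1.
Back-substitute for Bézout coefficients:
  1 = 5 - 2·2
  ... = 1076·(-980) + 2413·(437)
So 1076·-980 ≡ 1 (mod 2413), and -980 mod 2413 = 1433.

1433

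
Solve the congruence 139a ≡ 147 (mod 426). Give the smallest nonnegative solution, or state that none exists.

93

gcd(426, 139) = 1.
1 divides 147, so solutions exist.
By Bézout, 139·(-95) + 426·(31) = 1.
So 139·(-95) ≡ 1 (mod 426); multiply by 147: a ≡ -13965 (mod 426).
Smallest nonnegative: a = -13965 mod 426 = 93.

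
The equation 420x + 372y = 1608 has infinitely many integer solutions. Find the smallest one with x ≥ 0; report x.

18

gcd(420, 372) = 12.
12 divides 1608, so solutions exist.
By Bézout, 420·(8) + 372·(-9) = 12.
Scale by 1608/12 = 134: (x₀, y₀) = (1072, -1206).
General solution: x = 1072 + 31t, y = -1206 - 35t for integer t.
x ≥ 0: smallest is 1072 mod 31 = 18 (at t = -34), with y = -16.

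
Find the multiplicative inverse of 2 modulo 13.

7

gcd(13, 2) = 1  (13 = 6*2 + 1, 2 = 2*1).
Back-substituting, 2*(-6) + 13*(1) = 1.
So 2*-6 ≡ 1 (mod 13), and -6 mod 13 = 7.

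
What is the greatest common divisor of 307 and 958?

gcd(958, 307) = 1  (958 = 3×307 + 37, 307 = 8×37 + 11, 37 = 3×11 + 4, 11 = 2×4 + 3, 4 = 1×3 + 1, 3 = 3×1).

1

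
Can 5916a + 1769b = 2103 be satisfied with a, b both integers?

gcd(5916, 1769) = 29.
29 does not divide 2103 (remainder 15), so no integer solutions.

no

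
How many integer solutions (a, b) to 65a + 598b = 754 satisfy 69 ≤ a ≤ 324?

gcd(598, 65):
  598 = 9*65 + 13
  65 = 5*13
so gcd(598, 65) = 13.
Back-substitute for Bézout coefficients:
  13 = 598 - 9*65
  ... = 65*(-9) + 598*(1)
Scale by 58: particular solution (-522, 58); reduce a mod 46: (30, -2).
General solution: a = 30 + 46t, b = -2 - 5t for integer t.
69 ≤ 30 + 46t ≤ 324 gives t ∈ [1, 6], which is 6 values.

6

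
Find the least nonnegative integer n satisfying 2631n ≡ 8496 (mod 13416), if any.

gcd(13416, 2631) = 3  (13416 = 5*2631 + 261, 2631 = 10*261 + 21, 261 = 12*21 + 9, 21 = 2*9 + 3, 9 = 3*3).
3 divides 8496, so solutions exist.
Back-substituting, 2631*(1285) + 13416*(-252) = 3.
So 2631*(1285) ≡ 3 (mod 13416); multiply by 2832: n ≡ 3639120 (mod 4472).
Smallest nonnegative: n = 3639120 mod 4472 = 3384.

3384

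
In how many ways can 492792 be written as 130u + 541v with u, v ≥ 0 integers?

gcd(541, 130) = 1.
By Bézout, 130×(-129) + 541×(31) = 1.
One solution: (37, 902).
General: u = 37 + 541t, v = 902 - 130t.
u ≥ 0 ⇒ t ≥ 0; v ≥ 0 ⇒ t ≤ 6. So t ∈ [0, 6]: 7 solutions.

7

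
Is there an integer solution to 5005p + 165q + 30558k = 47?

gcd(5005, 165) = 55.
gcd(55, 30558) = 11.
11 does not divide 47 (remainder 3), so no integer solutions.

no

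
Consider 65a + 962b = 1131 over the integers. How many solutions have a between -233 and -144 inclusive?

1

gcd(962, 65) = 13  (962 = 14·65 + 52, 65 = 1·52 + 13, 52 = 4·13).
Back-substituting, 65·(15) + 962·(-1) = 13.
Scale by 87: particular solution (1305, -87); reduce a mod 74: (47, -2).
General solution: a = 47 + 74t, b = -2 - 5t for integer t.
-233 ≤ 47 + 74t ≤ -144 gives t ∈ [-3, -3], which is 1 value.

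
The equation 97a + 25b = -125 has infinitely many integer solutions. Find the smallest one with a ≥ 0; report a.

0

gcd(97, 25):
  97 = 3*25 + 22
  25 = 1*22 + 3
  22 = 7*3 + 1
  3 = 3*1
so gcd(97, 25) = 1.
1 divides -125, so solutions exist.
Back-substitute for Bézout coefficients:
  1 = 22 - 7*3
  ... = 97*(8) + 25*(-31)
Scale by -125/1 = -125: (a₀, b₀) = (-1000, 3875).
General solution: a = -1000 + 25t, b = 3875 - 97t for integer t.
a ≥ 0: smallest is -1000 mod 25 = 0 (at t = 40), with b = -5.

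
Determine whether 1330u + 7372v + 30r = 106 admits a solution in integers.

yes

gcd(7372, 1330) = 38  (7372 = 5*1330 + 722, 1330 = 1*722 + 608, 722 = 1*608 + 114, 608 = 5*114 + 38, 114 = 3*38).
gcd(38, 30) = 2.
2 divides 106, so integer solutions exist.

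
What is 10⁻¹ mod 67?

gcd(67, 10) = 1  (67 = 6×10 + 7, 10 = 1×7 + 3, 7 = 2×3 + 1, 3 = 3×1).
Back-substituting, 10×(-20) + 67×(3) = 1.
So 10×-20 ≡ 1 (mod 67), and -20 mod 67 = 47.

47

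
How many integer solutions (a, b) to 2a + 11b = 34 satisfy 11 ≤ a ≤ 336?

gcd(11, 2) = 1  (11 = 5·2 + 1, 2 = 2·1).
Back-substituting, 2·(-5) + 11·(1) = 1.
Scale by 34: particular solution (-170, 34); reduce a mod 11: (6, 2).
General solution: a = 6 + 11t, b = 2 - 2t for integer t.
11 ≤ 6 + 11t ≤ 336 gives t ∈ [1, 30], which is 30 values.

30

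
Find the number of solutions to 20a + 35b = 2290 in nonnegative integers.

gcd(35, 20) = 5  (35 = 1·20 + 15, 20 = 1·15 + 5, 15 = 3·5).
Back-substituting, 20·(2) + 35·(-1) = 5.
Scale by 458: one solution is (916, -458). Reduce a mod 7: (6, 62).
General: a = 6 + 7t, b = 62 - 4t.
a ≥ 0 ⇒ t ≥ 0; b ≥ 0 ⇒ t ≤ 15. So t ∈ [0, 15]: 16 solutions.

16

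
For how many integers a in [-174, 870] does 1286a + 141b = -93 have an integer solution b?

7

gcd(1286, 141) = 1.
By Bézout, 1286×(-58) + 141×(529) = 1.
Particular solution: (36, -329).
General solution: a = 36 + 141t, b = -329 - 1286t for integer t.
-174 ≤ 36 + 141t ≤ 870 gives t ∈ [-1, 5], which is 7 values.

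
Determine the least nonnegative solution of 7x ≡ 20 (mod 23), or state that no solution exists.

gcd(23, 7) = 1.
1 divides 20, so solutions exist.
By Bézout, 7*(10) + 23*(-3) = 1.
So 7*(10) ≡ 1 (mod 23); multiply by 20: x ≡ 200 (mod 23).
Smallest nonnegative: x = 200 mod 23 = 16.

16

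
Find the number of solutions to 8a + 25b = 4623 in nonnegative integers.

gcd(25, 8):
  25 = 3·8 + 1
  8 = 8·1
so gcd(25, 8) = 1.
Back-substitute for Bézout coefficients:
  1 = 25 - 3·8
  ... = 8·(-3) + 25·(1)
Scale by 4623: one solution is (-13869, 4623). Reduce a mod 25: (6, 183).
General: a = 6 + 25t, b = 183 - 8t.
a ≥ 0 ⇒ t ≥ 0; b ≥ 0 ⇒ t ≤ 22. So t ∈ [0, 22]: 23 solutions.

23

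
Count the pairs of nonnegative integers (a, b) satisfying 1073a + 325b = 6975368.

20

gcd(1073, 325) = 1.
By Bézout, 1073×(-63) + 325×(208) = 1.
One solution: (241, 20667).
General: a = 241 + 325t, b = 20667 - 1073t.
a ≥ 0 ⇒ t ≥ 0; b ≥ 0 ⇒ t ≤ 19. So t ∈ [0, 19]: 20 solutions.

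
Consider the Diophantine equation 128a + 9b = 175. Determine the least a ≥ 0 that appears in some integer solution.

2

gcd(128, 9):
  128 = 14×9 + 2
  9 = 4×2 + 1
  2 = 2×1
so gcd(128, 9) = 1.
1 divides 175, so solutions exist.
Back-substitute for Bézout coefficients:
  1 = 9 - 4×2
  ... = 128×(-4) + 9×(57)
Scale by 175/1 = 175: (a₀, b₀) = (-700, 9975).
General solution: a = -700 + 9t, b = 9975 - 128t for integer t.
a ≥ 0: smallest is -700 mod 9 = 2 (at t = 78), with b = -9.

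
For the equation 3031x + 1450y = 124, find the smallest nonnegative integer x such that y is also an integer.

654

gcd(3031, 1450) = 1.
1 divides 124, so solutions exist.
By Bézout, 3031×(321) + 1450×(-671) = 1.
Scale by 124/1 = 124: (x₀, y₀) = (39804, -83204).
General solution: x = 39804 + 1450t, y = -83204 - 3031t for integer t.
x ≥ 0: smallest is 39804 mod 1450 = 654 (at t = -27), with y = -1367.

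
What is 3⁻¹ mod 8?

3

gcd(8, 3) = 1  (8 = 2×3 + 2, 3 = 1×2 + 1, 2 = 2×1).
Back-substituting, 3×(3) + 8×(-1) = 1.
So 3×3 ≡ 1 (mod 8), and 3 mod 8 = 3.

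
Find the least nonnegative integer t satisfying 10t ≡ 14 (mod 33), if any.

gcd(33, 10) = 1  (33 = 3·10 + 3, 10 = 3·3 + 1, 3 = 3·1).
1 divides 14, so solutions exist.
Back-substituting, 10·(10) + 33·(-3) = 1.
So 10·(10) ≡ 1 (mod 33); multiply by 14: t ≡ 140 (mod 33).
Smallest nonnegative: t = 140 mod 33 = 8.

8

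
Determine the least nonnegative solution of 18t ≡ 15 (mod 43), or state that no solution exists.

gcd(43, 18) = 1.
1 divides 15, so solutions exist.
By Bézout, 18·(12) + 43·(-5) = 1.
So 18·(12) ≡ 1 (mod 43); multiply by 15: t ≡ 180 (mod 43).
Smallest nonnegative: t = 180 mod 43 = 8.

8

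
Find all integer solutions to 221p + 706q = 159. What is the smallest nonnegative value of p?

71

gcd(706, 221) = 1.
1 divides 159, so solutions exist.
By Bézout, 221*(-115) + 706*(36) = 1.
Scale by 159/1 = 159: (p₀, q₀) = (-18285, 5724).
General solution: p = -18285 + 706t, q = 5724 - 221t for integer t.
p ≥ 0: smallest is -18285 mod 706 = 71 (at t = 26), with q = -22.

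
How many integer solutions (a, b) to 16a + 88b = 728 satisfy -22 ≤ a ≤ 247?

24

gcd(88, 16) = 8.
By Bézout, 16×(-5) + 88×(1) = 8.
Particular solution: (7, 7).
General solution: a = 7 + 11t, b = 7 - 2t for integer t.
-22 ≤ 7 + 11t ≤ 247 gives t ∈ [-2, 21], which is 24 values.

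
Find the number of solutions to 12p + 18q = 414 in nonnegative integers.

12

gcd(18, 12) = 6  (18 = 1×12 + 6, 12 = 2×6).
Back-substituting, 12×(-1) + 18×(1) = 6.
Scale by 69: one solution is (-69, 69). Reduce p mod 3: (0, 23).
General: p = 0 + 3t, q = 23 - 2t.
p ≥ 0 ⇒ t ≥ 0; q ≥ 0 ⇒ t ≤ 11. So t ∈ [0, 11]: 12 solutions.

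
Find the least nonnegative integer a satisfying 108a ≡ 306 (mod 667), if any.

114

gcd(667, 108) = 1.
1 divides 306, so solutions exist.
By Bézout, 108×(105) + 667×(-17) = 1.
So 108×(105) ≡ 1 (mod 667); multiply by 306: a ≡ 32130 (mod 667).
Smallest nonnegative: a = 32130 mod 667 = 114.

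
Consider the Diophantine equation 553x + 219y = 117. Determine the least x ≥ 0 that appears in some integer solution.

81

gcd(553, 219):
  553 = 2*219 + 115
  219 = 1*115 + 104
  115 = 1*104 + 11
  104 = 9*11 + 5
  11 = 2*5 + 1
  5 = 5*1
so gcd(553, 219) = 1.
1 divides 117, so solutions exist.
Back-substitute for Bézout coefficients:
  1 = 11 - 2*5
  ... = 553*(40) + 219*(-101)
Scale by 117/1 = 117: (x₀, y₀) = (4680, -11817).
General solution: x = 4680 + 219t, y = -11817 - 553t for integer t.
x ≥ 0: smallest is 4680 mod 219 = 81 (at t = -21), with y = -204.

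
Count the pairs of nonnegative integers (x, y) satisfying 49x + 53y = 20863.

8

gcd(53, 49) = 1.
By Bézout, 49*(13) + 53*(-12) = 1.
One solution: (18, 377).
General: x = 18 + 53t, y = 377 - 49t.
x ≥ 0 ⇒ t ≥ 0; y ≥ 0 ⇒ t ≤ 7. So t ∈ [0, 7]: 8 solutions.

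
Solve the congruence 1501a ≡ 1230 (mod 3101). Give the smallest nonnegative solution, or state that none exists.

445

gcd(3101, 1501):
  3101 = 2·1501 + 99
  1501 = 15·99 + 16
  99 = 6·16 + 3
  16 = 5·3 + 1
  3 = 3·1
so gcd(3101, 1501) = 1.
1 divides 1230, so solutions exist.
Back-substitute for Bézout coefficients:
  1 = 16 - 5·3
  ... = 1501·(971) + 3101·(-470)
So 1501·(971) ≡ 1 (mod 3101); multiply by 1230: a ≡ 1194330 (mod 3101).
Smallest nonnegative: a = 1194330 mod 3101 = 445.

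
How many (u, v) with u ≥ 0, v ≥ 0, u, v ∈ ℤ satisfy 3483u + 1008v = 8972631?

23

gcd(3483, 1008) = 9.
By Bézout, 3483*(11) + 1008*(-38) = 9.
One solution: (69, 8663).
General: u = 69 + 112t, v = 8663 - 387t.
u ≥ 0 ⇒ t ≥ 0; v ≥ 0 ⇒ t ≤ 22. So t ∈ [0, 22]: 23 solutions.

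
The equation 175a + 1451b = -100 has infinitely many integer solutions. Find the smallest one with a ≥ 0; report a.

414

gcd(1451, 175) = 1.
1 divides -100, so solutions exist.
By Bézout, 175*(199) + 1451*(-24) = 1.
Scale by -100/1 = -100: (a₀, b₀) = (-19900, 2400).
General solution: a = -19900 + 1451t, b = 2400 - 175t for integer t.
a ≥ 0: smallest is -19900 mod 1451 = 414 (at t = 14), with b = -50.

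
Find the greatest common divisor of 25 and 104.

1

gcd(104, 25):
  104 = 4×25 + 4
  25 = 6×4 + 1
  4 = 4×1
so gcd(104, 25) = 1.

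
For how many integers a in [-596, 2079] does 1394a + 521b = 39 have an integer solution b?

5

gcd(1394, 521) = 1.
By Bézout, 1394×(-37) + 521×(99) = 1.
Particular solution: (120, -321).
General solution: a = 120 + 521t, b = -321 - 1394t for integer t.
-596 ≤ 120 + 521t ≤ 2079 gives t ∈ [-1, 3], which is 5 values.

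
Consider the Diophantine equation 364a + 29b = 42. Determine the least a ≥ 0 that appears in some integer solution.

gcd(364, 29):
  364 = 12×29 + 16
  29 = 1×16 + 13
  16 = 1×13 + 3
  13 = 4×3 + 1
  3 = 3×1
so gcd(364, 29) = 1.
1 divides 42, so solutions exist.
Back-substitute for Bézout coefficients:
  1 = 13 - 4×3
  ... = 364×(-9) + 29×(113)
Scale by 42/1 = 42: (a₀, b₀) = (-378, 4746).
General solution: a = -378 + 29t, b = 4746 - 364t for integer t.
a ≥ 0: smallest is -378 mod 29 = 28 (at t = 14), with b = -350.

28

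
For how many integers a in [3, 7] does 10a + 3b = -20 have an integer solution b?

gcd(10, 3) = 1.
By Bézout, 10·(1) + 3·(-3) = 1.
Particular solution: (1, -10).
General solution: a = 1 + 3t, b = -10 - 10t for integer t.
3 ≤ 1 + 3t ≤ 7 gives t ∈ [1, 2], which is 2 values.

2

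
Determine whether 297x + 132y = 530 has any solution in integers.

no

gcd(297, 132) = 33  (297 = 2×132 + 33, 132 = 4×33).
33 does not divide 530 (remainder 2), so no integer solutions.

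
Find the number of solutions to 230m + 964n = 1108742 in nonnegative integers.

gcd(964, 230) = 2  (964 = 4×230 + 44, 230 = 5×44 + 10, 44 = 4×10 + 4, 10 = 2×4 + 2, 4 = 2×2).
Back-substituting, 230×(197) + 964×(-47) = 2.
Scale by 554371: one solution is (109211087, -26055437). Reduce m mod 482: (9, 1148).
General: m = 9 + 482t, n = 1148 - 115t.
m ≥ 0 ⇒ t ≥ 0; n ≥ 0 ⇒ t ≤ 9. So t ∈ [0, 9]: 10 solutions.

10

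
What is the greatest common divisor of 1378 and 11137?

gcd(11137, 1378):
  11137 = 8×1378 + 113
  1378 = 12×113 + 22
  113 = 5×22 + 3
  22 = 7×3 + 1
  3 = 3×1
so gcd(11137, 1378) = 1.

1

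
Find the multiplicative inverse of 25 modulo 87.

gcd(87, 25) = 1  (87 = 3×25 + 12, 25 = 2×12 + 1, 12 = 12×1).
Back-substituting, 25×(7) + 87×(-2) = 1.
So 25×7 ≡ 1 (mod 87), and 7 mod 87 = 7.

7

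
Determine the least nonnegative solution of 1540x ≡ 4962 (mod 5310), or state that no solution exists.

gcd(5310, 1540) = 10  (5310 = 3×1540 + 690, 1540 = 2×690 + 160, 690 = 4×160 + 50, 160 = 3×50 + 10, 50 = 5×10).
10 does not divide 4962, so the congruence has no solution.

no solution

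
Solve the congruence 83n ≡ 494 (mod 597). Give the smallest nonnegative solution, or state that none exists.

157

gcd(597, 83) = 1  (597 = 7*83 + 16, 83 = 5*16 + 3, 16 = 5*3 + 1, 3 = 3*1).
1 divides 494, so solutions exist.
Back-substituting, 83*(-187) + 597*(26) = 1.
So 83*(-187) ≡ 1 (mod 597); multiply by 494: n ≡ -92378 (mod 597).
Smallest nonnegative: n = -92378 mod 597 = 157.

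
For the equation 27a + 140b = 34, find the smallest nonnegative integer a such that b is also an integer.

gcd(140, 27) = 1.
1 divides 34, so solutions exist.
By Bézout, 27*(-57) + 140*(11) = 1.
Scale by 34/1 = 34: (a₀, b₀) = (-1938, 374).
General solution: a = -1938 + 140t, b = 374 - 27t for integer t.
a ≥ 0: smallest is -1938 mod 140 = 22 (at t = 14), with b = -4.

22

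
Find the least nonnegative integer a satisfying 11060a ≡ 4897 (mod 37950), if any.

no solution

gcd(37950, 11060):
  37950 = 3×11060 + 4770
  11060 = 2×4770 + 1520
  4770 = 3×1520 + 210
  1520 = 7×210 + 50
  210 = 4×50 + 10
  50 = 5×10
so gcd(37950, 11060) = 10.
10 does not divide 4897, so the congruence has no solution.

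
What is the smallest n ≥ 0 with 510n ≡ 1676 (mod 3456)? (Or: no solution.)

no solution

gcd(3456, 510):
  3456 = 6*510 + 396
  510 = 1*396 + 114
  396 = 3*114 + 54
  114 = 2*54 + 6
  54 = 9*6
so gcd(3456, 510) = 6.
6 does not divide 1676, so the congruence has no solution.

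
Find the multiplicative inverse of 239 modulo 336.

gcd(336, 239):
  336 = 1·239 + 97
  239 = 2·97 + 45
  97 = 2·45 + 7
  45 = 6·7 + 3
  7 = 2·3 + 1
  3 = 3·1
so gcd(336, 239) = 1.
Back-substitute for Bézout coefficients:
  1 = 7 - 2·3
  ... = 239·(-97) + 336·(69)
So 239·-97 ≡ 1 (mod 336), and -97 mod 336 = 239.

239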